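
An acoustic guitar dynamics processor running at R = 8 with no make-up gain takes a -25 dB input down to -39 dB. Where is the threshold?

Gain reduction = -25 − (-39) = 14 dB; output overshoot = GR / (R − 1) = 14 / 7 = 2 dB.
Threshold = output − output overshoot = -39 − 2 = -41 dB.

-41 dB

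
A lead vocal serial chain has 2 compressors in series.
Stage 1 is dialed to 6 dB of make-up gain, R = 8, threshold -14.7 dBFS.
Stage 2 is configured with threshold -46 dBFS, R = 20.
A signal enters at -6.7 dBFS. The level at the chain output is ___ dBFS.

Stage 1: 8 dB above -14.7 dBFS, reduced 8:1 to 1 dB above → -13.7 dBFS; +6 dB make-up → -7.7 dBFS.
Stage 2: overshoot 38.3 dB → 38.3/20 = 1.915 dB → -44.085 dBFS.

-44.085 dBFS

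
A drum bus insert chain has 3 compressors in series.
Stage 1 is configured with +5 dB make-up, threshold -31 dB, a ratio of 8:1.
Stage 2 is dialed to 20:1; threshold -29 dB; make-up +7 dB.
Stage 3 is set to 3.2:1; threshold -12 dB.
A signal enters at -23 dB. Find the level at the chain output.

-21.8 dB

Stage 1: overshoot 8 dB → 8/8 = 1 dB → -30 dB; +5 dB make-up → -25 dB.
Stage 2: 4 dB above -29 dB, reduced 20:1 to 0.2 dB above → -28.8 dB; +7 dB make-up → -21.8 dB.
Stage 3: below threshold (-21.8 ≤ -12); passes unchanged; output -21.8 dB.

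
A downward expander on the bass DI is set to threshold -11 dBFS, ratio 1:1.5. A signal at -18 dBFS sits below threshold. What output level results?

Undershoot = (-11) − (-18) = 7 dB.
At 1:1.5, that expands to 10.5 dB under threshold.
Output = -11 − 10.5 = -21.5 dBFS.

-21.5 dBFS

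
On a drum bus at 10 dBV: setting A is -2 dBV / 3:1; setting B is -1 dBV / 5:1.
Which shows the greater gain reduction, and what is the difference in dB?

B, by 0.8 dB

A: overshoot 12 dB → output overshoot 4 dB → GR 8 dB.
B: overshoot 11 dB → output overshoot 2.2 dB → GR 8.8 dB.
Difference: 0.8 dB in favour of B.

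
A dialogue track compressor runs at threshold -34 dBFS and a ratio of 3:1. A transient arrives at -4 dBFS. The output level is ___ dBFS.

-4 dBFS sits 30 dB over threshold.
The 30 dB excess becomes 10 dB after 3:1 reduction.
That puts the output at -24 dBFS.

-24 dBFS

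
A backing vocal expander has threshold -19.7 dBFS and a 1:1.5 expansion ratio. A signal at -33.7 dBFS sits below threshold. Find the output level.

Below threshold, a 1:1.5 expander applies gain = (1.5−1)×(T − x) of attenuation.
(1.5−1) × 14 = 7 dB, so output = -33.7 − 7 = -40.7 dBFS.

-40.7 dBFS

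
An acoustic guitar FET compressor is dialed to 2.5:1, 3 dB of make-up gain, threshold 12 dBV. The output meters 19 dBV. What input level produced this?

Before make-up, the level was 19 − 3 = 16 dBV.
Post-compression overshoot = 16 − 12 = 4 dB.
Input overshoot = R × output overshoot = 10 dB → input = 12 + 10 = 22 dBV.

22 dBV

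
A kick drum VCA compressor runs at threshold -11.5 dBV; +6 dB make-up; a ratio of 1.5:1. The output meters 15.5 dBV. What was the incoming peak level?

Stripping the +6 dB make-up gives 9.5 dBV at the gain stage.
Post-compression overshoot = 9.5 − (-11.5) = 21 dB.
Input overshoot = R × output overshoot = 31.5 dB → input = -11.5 + 31.5 = 20 dBV.

20 dBV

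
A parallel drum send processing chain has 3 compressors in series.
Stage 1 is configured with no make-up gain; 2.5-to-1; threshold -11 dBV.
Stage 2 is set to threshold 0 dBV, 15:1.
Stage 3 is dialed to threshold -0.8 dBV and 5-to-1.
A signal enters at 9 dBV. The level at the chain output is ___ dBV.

Stage 1: 9 dBV is 20 dB over -11 dBV; at 2.5:1 that becomes 8 dB over, giving -3 dBV.
Stage 2: -3 dBV ≤ 0 dBV, so stage 2 doesn't engage; output -3 dBV.
Stage 3: below threshold (-3 ≤ -0.8); passes unchanged; output -3 dBV.

-3 dBV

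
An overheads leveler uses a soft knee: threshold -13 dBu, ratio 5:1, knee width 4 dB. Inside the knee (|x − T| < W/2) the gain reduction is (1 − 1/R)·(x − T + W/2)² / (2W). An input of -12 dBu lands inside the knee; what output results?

x − T + W/2 = -12 − (-13) + 2 = 3.
GR = (1 − 1/5) × 3² / 8 = 0.8 × 9 / 8 = 0.9 dB.
Output = -12 − 0.9 = -12.9 dBu.

-12.9 dBu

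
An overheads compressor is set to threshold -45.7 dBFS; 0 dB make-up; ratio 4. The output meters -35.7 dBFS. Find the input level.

-5.7 dBFS

That's 10 dB above the -45.7 dBFS threshold.
Before 4:1 compression the overshoot was 10 × 4 = 40 dB, so input = -45.7 + 40 = -5.7 dBFS.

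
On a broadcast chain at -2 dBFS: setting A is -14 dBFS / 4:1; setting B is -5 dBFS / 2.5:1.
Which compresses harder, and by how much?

A, by 7.2 dB

A: 12 dB over, compressed to 3 dB over, so 9 dB of GR.
B: 3 dB over, compressed to 1.2 dB over, so 1.8 dB of GR.
Difference: 7.2 dB in favour of A.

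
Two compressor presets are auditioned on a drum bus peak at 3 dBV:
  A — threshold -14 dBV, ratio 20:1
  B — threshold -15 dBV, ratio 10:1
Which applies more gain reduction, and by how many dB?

B, by 0.05 dB

A: GR = 17 − 17/20 = 16.15 dB.
B: GR = 18 − 18/10 = 16.2 dB.
B reduces 0.05 dB more.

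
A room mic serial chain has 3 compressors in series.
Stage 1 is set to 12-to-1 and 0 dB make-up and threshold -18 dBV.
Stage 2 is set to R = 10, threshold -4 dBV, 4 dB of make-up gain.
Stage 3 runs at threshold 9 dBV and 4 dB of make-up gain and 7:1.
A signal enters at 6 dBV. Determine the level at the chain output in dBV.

-8 dBV

Stage 1: 24 dB above -18 dBV, reduced 12:1 to 2 dB above → -16 dBV.
Stage 2: below threshold (-16 ≤ -4); passes unchanged; make-up brings it to -12 dBV.
Stage 3: -12 dBV ≤ 9 dBV, so stage 3 doesn't engage; make-up brings it to -8 dBV.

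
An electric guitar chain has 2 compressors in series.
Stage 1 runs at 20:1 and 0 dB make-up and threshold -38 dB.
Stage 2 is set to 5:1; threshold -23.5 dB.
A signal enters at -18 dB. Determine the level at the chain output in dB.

Stage 1: -18 dB is 20 dB over -38 dB; at 20:1 that becomes 1 dB over, giving -37 dB.
Stage 2: below threshold (-37 ≤ -23.5); passes unchanged; output -37 dB.

-37 dB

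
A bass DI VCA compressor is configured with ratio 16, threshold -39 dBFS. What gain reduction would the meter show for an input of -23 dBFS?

15 dB

Overshoot = -23 − (-39) = 16 dB.
At 16:1, output sits 16/16 = 1 dB above threshold.
So the signal is attenuated by 16 − 1 = 15 dB.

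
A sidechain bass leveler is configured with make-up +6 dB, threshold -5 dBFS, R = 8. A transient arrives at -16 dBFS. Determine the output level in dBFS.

-16 dBFS is 11 dB below the -5 dBFS threshold, so no gain reduction is applied.
Make-up gain adds 6 dB: -16 + 6 = -10 dBFS.

-10 dBFS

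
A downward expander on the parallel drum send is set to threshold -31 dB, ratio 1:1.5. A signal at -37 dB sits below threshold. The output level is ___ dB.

The input is 6 dB below the -31 dB threshold.
A 1:1.5 expander multiplies undershoot by 1.5: 6 × 1.5 = 9 dB below threshold.
Output = -31 − 9 = -40 dB.

-40 dB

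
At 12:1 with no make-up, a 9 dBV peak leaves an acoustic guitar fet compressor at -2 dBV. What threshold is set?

Gain reduction = 9 − (-2) = 11 dB; output overshoot = GR / (R − 1) = 11 / 11 = 1 dB.
Threshold = output − output overshoot = -2 − 1 = -3 dBV.

-3 dBV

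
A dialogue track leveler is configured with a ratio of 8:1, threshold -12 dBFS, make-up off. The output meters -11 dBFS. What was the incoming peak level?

-4 dBFS

The compressed level sits -11 − (-12) = 1 dB over threshold.
Input overshoot = R × output overshoot = 8 dB → input = -12 + 8 = -4 dBFS.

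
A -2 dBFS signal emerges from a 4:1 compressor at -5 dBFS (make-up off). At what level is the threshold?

Gain reduction = -2 − (-5) = 3 dB; output overshoot = GR / (R − 1) = 3 / 3 = 1 dB.
Threshold = output − output overshoot = -5 − 1 = -6 dBFS.

-6 dBFS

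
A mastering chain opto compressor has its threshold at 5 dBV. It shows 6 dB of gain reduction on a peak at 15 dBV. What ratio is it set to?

Input overshoot = 15 − 5 = 10 dB.
Output overshoot = 10 − 6 = 4 dB.
Ratio = input overshoot / output overshoot = 10 / 4 = 2.5.

2.5:1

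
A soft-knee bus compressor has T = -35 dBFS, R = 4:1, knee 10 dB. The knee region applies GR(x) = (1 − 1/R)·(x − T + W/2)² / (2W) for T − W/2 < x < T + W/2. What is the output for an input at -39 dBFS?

x − T + W/2 = -39 − (-35) + 5 = 1.
GR = (1 − 1/4) × 1² / 20 = 0.75 × 1 / 20 = 0.0375 dB.
Output = -39 − 0.0375 = -39.0375 dBFS.

-39.0375 dBFS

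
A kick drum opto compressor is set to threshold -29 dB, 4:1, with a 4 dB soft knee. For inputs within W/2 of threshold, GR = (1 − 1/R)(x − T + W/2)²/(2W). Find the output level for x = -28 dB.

-28.84375 dB

x − T + W/2 = -28 − (-29) + 2 = 3.
GR = (1 − 1/4) × 3² / 8 = 0.75 × 9 / 8 = 0.84375 dB.
Output = -28 − 0.84375 = -28.84375 dB.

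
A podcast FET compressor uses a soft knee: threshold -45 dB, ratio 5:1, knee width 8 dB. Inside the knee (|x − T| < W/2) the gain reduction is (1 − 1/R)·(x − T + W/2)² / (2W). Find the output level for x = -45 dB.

-45.8 dB

x − T + W/2 = -45 − (-45) + 4 = 4.
GR = (1 − 1/5) × 4² / 16 = 0.8 × 16 / 16 = 0.8 dB.
Output = -45 − 0.8 = -45.8 dB.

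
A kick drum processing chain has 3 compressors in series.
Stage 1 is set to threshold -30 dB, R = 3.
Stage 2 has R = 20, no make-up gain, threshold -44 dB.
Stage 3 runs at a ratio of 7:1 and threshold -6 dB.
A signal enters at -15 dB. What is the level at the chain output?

Stage 1: overshoot 15 dB → 15/3 = 5 dB → -25 dB.
Stage 2: -25 dB is 19 dB over -44 dB; at 20:1 that becomes 0.95 dB over, giving -43.05 dB.
Stage 3: -43.05 dB ≤ -6 dB, so stage 3 doesn't engage; output -43.05 dB.

-43.05 dB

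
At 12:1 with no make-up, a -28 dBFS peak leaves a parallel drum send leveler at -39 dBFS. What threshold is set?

-40 dBFS

Let T be the threshold. Output overshoot = (input overshoot)/R, so -39 − T = (-28 − T)/12.
12·(-39 − T) = -28 − T → 11·T = -468 − (-28) = -440.
T = -440/11 = -40 dBFS.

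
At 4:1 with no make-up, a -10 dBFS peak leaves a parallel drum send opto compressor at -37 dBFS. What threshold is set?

Let T be the threshold. Output overshoot = (input overshoot)/R, so -37 − T = (-10 − T)/4.
4·(-37 − T) = -10 − T → 3·T = -148 − (-10) = -138.
T = -138/3 = -46 dBFS.

-46 dBFS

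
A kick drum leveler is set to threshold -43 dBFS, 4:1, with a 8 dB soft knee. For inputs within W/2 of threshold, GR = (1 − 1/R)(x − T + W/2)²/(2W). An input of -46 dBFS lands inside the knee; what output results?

-46.046875 dBFS

x − T + W/2 = -46 − (-43) + 4 = 1.
GR = (1 − 1/4) × 1² / 16 = 0.75 × 1 / 16 = 0.046875 dB.
Output = -46 − 0.046875 = -46.046875 dBFS.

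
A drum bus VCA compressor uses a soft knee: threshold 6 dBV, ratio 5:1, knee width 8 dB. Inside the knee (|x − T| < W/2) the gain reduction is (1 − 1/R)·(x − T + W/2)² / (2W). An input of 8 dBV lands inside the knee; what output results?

x − T + W/2 = 8 − 6 + 4 = 6.
GR = (1 − 1/5) × 6² / 16 = 0.8 × 36 / 16 = 1.8 dB.
Output = 8 − 1.8 = 6.2 dBV.

6.2 dBV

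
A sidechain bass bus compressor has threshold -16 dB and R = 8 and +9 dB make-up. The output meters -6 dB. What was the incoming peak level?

-8 dB

Stripping the +9 dB make-up gives -15 dB at the gain stage.
Post-compression overshoot = -15 − (-16) = 1 dB.
Before 8:1 compression the overshoot was 1 × 8 = 8 dB, so input = -16 + 8 = -8 dB.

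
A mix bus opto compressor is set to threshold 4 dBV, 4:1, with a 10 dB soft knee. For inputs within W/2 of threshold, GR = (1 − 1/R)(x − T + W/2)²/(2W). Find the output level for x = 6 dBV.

4.1625 dBV

x − T + W/2 = 6 − 4 + 5 = 7.
GR = (1 − 1/4) × 7² / 20 = 0.75 × 49 / 20 = 1.8375 dB.
Output = 6 − 1.8375 = 4.1625 dBV.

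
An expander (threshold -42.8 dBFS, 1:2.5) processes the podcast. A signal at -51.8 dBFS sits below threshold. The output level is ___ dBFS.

-65.3 dBFS

Undershoot = (-42.8) − (-51.8) = 9 dB.
At 1:2.5, that expands to 22.5 dB under threshold.
Output = -42.8 − 22.5 = -65.3 dBFS.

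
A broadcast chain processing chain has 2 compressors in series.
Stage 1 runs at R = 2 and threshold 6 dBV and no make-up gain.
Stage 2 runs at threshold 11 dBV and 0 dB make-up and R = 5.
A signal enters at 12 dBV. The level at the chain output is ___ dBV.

9 dBV

Stage 1: overshoot 6 dB → 6/2 = 3 dB → 9 dBV.
Stage 2: 9 dBV ≤ 11 dBV, so stage 2 doesn't engage; output 9 dBV.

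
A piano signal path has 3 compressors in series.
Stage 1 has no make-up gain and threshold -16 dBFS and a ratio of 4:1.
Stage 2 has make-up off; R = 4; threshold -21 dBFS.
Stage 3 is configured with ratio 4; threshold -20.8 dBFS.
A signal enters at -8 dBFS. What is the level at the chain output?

-20.4125 dBFS

Stage 1: 8 dB above -16 dBFS, reduced 4:1 to 2 dB above → -14 dBFS.
Stage 2: 7 dB above -21 dBFS, reduced 4:1 to 1.75 dB above → -19.25 dBFS.
Stage 3: 1.55 dB above -20.8 dBFS, reduced 4:1 to 0.3875 dB above → -20.4125 dBFS.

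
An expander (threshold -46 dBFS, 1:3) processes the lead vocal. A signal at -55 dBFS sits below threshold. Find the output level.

-73 dBFS

Undershoot = (-46) − (-55) = 9 dB.
At 1:3, that expands to 27 dB under threshold.
Output = -46 − 27 = -73 dBFS.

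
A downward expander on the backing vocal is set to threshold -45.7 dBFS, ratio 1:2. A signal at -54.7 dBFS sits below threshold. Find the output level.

The input is 9 dB below the -45.7 dBFS threshold.
A 1:2 expander multiplies undershoot by 2: 9 × 2 = 18 dB below threshold.
Output = -45.7 − 18 = -63.7 dBFS.

-63.7 dBFS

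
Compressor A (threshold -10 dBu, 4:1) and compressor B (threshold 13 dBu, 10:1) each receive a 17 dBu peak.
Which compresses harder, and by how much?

A, by 16.65 dB

A: 27 dB over, compressed to 6.75 dB over, so 20.25 dB of GR.
B: 4 dB over, compressed to 0.4 dB over, so 3.6 dB of GR.
A applies 16.65 dB more gain reduction.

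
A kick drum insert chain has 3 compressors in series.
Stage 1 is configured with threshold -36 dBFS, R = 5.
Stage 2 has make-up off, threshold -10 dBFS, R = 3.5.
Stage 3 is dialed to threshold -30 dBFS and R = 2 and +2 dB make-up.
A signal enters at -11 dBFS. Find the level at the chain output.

Stage 1: overshoot 25 dB → 25/5 = 5 dB → -31 dBFS.
Stage 2: -31 dBFS is at or below the -10 dBFS threshold — no compression; output -31 dBFS.
Stage 3: -31 dBFS is at or below the -30 dBFS threshold — no compression; make-up brings it to -29 dBFS.

-29 dBFS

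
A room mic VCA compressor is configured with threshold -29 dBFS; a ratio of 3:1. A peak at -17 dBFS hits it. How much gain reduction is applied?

8 dB

The signal is 12 dB above threshold.
At 3:1, output sits 12/3 = 4 dB above threshold.
Gain reduction = 12 − 4 = 8 dB.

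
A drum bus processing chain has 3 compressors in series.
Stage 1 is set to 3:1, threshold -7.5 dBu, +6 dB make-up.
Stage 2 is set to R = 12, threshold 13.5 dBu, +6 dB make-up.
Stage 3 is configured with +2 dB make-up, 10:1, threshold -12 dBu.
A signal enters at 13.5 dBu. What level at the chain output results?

-7.65 dBu

Stage 1: 21 dB above -7.5 dBu, reduced 3:1 to 7 dB above → -0.5 dBu; +6 dB make-up → 5.5 dBu.
Stage 2: 5.5 dBu is at or below the 13.5 dBu threshold — no compression; make-up brings it to 11.5 dBu.
Stage 3: 11.5 dBu is 23.5 dB over -12 dBu; at 10:1 that becomes 2.35 dB over, giving -9.65 dBu; +2 dB make-up → -7.65 dBu.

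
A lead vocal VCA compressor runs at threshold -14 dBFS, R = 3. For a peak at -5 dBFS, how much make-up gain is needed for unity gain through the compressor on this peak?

Overshoot 9 dB → 9/3 = 3 dB after compression, so the compressed level is -14 + 3 = -11 dBFS.
Make-up = target − compressed = -5 − (-11) = 6 dB.

6 dB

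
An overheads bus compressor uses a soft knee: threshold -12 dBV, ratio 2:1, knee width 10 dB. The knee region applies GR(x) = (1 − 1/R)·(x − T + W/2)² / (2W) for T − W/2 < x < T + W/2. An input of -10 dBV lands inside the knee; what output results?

-11.225 dBV

x − T + W/2 = -10 − (-12) + 5 = 7.
GR = (1 − 1/2) × 7² / 20 = 0.5 × 49 / 20 = 1.225 dB.
Output = -10 − 1.225 = -11.225 dBV.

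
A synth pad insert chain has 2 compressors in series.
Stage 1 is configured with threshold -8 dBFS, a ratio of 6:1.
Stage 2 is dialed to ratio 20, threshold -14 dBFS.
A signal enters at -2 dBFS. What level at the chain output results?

Stage 1: -2 dBFS is 6 dB over -8 dBFS; at 6:1 that becomes 1 dB over, giving -7 dBFS.
Stage 2: -7 dBFS is 7 dB over -14 dBFS; at 20:1 that becomes 0.35 dB over, giving -13.65 dBFS.

-13.65 dBFS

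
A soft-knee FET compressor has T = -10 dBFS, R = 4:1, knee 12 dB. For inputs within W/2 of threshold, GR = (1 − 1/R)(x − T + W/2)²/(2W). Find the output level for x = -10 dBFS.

-11.125 dBFS

x − T + W/2 = -10 − (-10) + 6 = 6.
GR = (1 − 1/4) × 6² / 24 = 0.75 × 36 / 24 = 1.125 dB.
Output = -10 − 1.125 = -11.125 dBFS.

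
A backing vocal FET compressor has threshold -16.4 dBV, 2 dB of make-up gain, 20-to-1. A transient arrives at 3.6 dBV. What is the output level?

-13.4 dBV

Overshoot: 3.6 − (-16.4) = 20 dB.
At 20:1 the overshoot is divided by 20, leaving 1 dB above threshold.
Output = -16.4 + 1 = -15.4 dBV; make-up adds 2 dB, giving -13.4 dBV.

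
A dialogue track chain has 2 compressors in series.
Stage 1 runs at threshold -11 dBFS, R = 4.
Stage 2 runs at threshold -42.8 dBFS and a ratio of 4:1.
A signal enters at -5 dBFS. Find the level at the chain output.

Stage 1: -5 dBFS is 6 dB over -11 dBFS; at 4:1 that becomes 1.5 dB over, giving -9.5 dBFS.
Stage 2: overshoot 33.3 dB → 33.3/4 = 8.325 dB → -34.475 dBFS.

-34.475 dBFS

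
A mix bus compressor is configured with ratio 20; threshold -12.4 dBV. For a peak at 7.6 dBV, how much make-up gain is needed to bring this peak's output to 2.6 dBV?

Overshoot 20 dB → 20/20 = 1 dB after compression, so the compressed level is -12.4 + 1 = -11.4 dBV.
Make-up = target − compressed = 2.6 − (-11.4) = 14 dB.

14 dB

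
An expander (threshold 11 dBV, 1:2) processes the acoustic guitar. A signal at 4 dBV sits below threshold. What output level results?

-3 dBV

Undershoot = 11 − 4 = 7 dB.
At 1:2, that expands to 14 dB under threshold.
Output = 11 − 14 = -3 dBV.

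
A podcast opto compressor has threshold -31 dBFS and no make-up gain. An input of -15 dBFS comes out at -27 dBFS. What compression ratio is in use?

4:1

Input overshoot = -15 − (-31) = 16 dB; output overshoot = -27 − (-31) = 4 dB.
Ratio = 16 / 4 = 4.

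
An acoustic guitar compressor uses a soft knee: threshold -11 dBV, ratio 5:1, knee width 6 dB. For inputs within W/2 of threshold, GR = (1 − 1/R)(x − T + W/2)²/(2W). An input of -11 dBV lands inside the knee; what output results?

x − T + W/2 = -11 − (-11) + 3 = 3.
GR = (1 − 1/5) × 3² / 12 = 0.8 × 9 / 12 = 0.6 dB.
Output = -11 − 0.6 = -11.6 dBV.

-11.6 dBV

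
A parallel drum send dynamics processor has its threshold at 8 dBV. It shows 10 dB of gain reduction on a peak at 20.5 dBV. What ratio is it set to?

5:1

Input overshoot = 20.5 − 8 = 12.5 dB.
Output overshoot = 12.5 − 10 = 2.5 dB.
Ratio = input overshoot / output overshoot = 12.5 / 2.5 = 5.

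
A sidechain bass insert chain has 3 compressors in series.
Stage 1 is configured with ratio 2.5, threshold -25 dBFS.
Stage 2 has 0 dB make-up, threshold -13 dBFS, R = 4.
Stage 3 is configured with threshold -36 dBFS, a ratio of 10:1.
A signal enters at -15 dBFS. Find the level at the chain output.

-34.5 dBFS

Stage 1: overshoot 10 dB → 10/2.5 = 4 dB → -21 dBFS.
Stage 2: -21 dBFS is at or below the -13 dBFS threshold — no compression; output -21 dBFS.
Stage 3: -21 dBFS is 15 dB over -36 dBFS; at 10:1 that becomes 1.5 dB over, giving -34.5 dBFS.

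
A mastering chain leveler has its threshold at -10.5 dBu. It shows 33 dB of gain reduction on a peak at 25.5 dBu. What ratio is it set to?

Input overshoot = 25.5 − (-10.5) = 36 dB.
Output overshoot = 36 − 33 = 3 dB.
Ratio = input overshoot / output overshoot = 36 / 3 = 12.

12:1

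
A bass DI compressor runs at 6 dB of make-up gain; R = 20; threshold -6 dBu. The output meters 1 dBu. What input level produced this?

14 dBu

Before make-up, the level was 1 − 6 = -5 dBu.
That's 1 dB above the -6 dBu threshold.
Input overshoot = R × output overshoot = 20 dB → input = -6 + 20 = 14 dBu.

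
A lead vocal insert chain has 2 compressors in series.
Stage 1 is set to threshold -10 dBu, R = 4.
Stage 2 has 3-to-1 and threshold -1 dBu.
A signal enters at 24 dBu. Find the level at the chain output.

-1.5 dBu

Stage 1: 24 dBu is 34 dB over -10 dBu; at 4:1 that becomes 8.5 dB over, giving -1.5 dBu.
Stage 2: -1.5 dBu ≤ -1 dBu, so stage 2 doesn't engage; output -1.5 dBu.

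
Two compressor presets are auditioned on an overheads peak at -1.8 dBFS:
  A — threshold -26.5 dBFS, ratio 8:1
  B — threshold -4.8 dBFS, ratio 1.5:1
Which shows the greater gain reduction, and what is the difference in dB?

A: 24.7 dB over, compressed to 3.0875 dB over, so 21.6125 dB of GR.
B: 3 dB over, compressed to 2 dB over, so 1 dB of GR.
A reduces 20.6125 dB more.

A, by 20.6125 dB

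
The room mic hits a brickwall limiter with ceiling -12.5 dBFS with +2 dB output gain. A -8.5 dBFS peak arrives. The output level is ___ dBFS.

-10.5 dBFS

The limiter clamps the peak to its -12.5 dBFS ceiling.
Output gain then adds 2 dB: -12.5 + 2 = -10.5 dBFS.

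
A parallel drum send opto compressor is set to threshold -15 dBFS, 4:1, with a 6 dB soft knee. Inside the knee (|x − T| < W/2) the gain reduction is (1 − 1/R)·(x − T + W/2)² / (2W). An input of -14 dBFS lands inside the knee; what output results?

-15 dBFS

x − T + W/2 = -14 − (-15) + 3 = 4.
GR = (1 − 1/4) × 4² / 12 = 0.75 × 16 / 12 = 1 dB.
Output = -14 − 1 = -15 dBFS.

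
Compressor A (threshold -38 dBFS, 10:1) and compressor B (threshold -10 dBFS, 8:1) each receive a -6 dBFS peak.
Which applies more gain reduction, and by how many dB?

A, by 25.3 dB

A: overshoot 32 dB → output overshoot 3.2 dB → GR 28.8 dB.
B: overshoot 4 dB → output overshoot 0.5 dB → GR 3.5 dB.
Difference: 25.3 dB in favour of A.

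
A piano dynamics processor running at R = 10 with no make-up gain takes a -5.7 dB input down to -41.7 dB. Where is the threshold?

Let T be the threshold. Output overshoot = (input overshoot)/R, so -41.7 − T = (-5.7 − T)/10.
10·(-41.7 − T) = -5.7 − T → 9·T = -417 − (-5.7) = -411.3.
T = -411.3/9 = -45.7 dB.

-45.7 dB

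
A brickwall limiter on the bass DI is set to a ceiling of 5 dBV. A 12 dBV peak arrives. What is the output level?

A brickwall limiter is an ∞:1 compressor: any input above the ceiling is clamped to 5 dBV.

5 dBV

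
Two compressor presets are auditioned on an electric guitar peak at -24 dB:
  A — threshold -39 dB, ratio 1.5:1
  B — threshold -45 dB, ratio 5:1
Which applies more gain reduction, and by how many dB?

B, by 11.8 dB

A: GR = 15 − 15/1.5 = 5 dB.
B: GR = 21 − 21/5 = 16.8 dB.
B reduces 11.8 dB more.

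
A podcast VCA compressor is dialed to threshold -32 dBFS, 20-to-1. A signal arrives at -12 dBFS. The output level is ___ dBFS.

-12 dBFS sits 20 dB over threshold.
At 20:1 the overshoot is divided by 20, leaving 1 dB above threshold.
That puts the output at -31 dBFS.

-31 dBFS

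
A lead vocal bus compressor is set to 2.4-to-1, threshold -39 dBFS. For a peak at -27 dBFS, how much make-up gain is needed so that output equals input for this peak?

7 dB

Overshoot 12 dB → 12/2.4 = 5 dB after compression, so the compressed level is -39 + 5 = -34 dBFS.
Make-up = target − compressed = -27 − (-34) = 7 dB.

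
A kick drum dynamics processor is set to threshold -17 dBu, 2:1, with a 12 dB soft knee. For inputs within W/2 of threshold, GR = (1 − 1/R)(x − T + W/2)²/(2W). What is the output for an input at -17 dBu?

-17.75 dBu

x − T + W/2 = -17 − (-17) + 6 = 6.
GR = (1 − 1/2) × 6² / 24 = 0.5 × 36 / 24 = 0.75 dB.
Output = -17 − 0.75 = -17.75 dBu.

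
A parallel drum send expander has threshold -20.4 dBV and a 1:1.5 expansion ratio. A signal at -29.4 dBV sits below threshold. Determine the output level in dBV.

-33.9 dBV

Below threshold, a 1:1.5 expander applies gain = (1.5−1)×(T − x) of attenuation.
(1.5−1) × 9 = 4.5 dB, so output = -29.4 − 4.5 = -33.9 dBV.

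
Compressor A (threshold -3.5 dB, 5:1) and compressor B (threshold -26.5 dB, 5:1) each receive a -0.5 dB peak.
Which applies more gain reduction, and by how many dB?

A: GR = 3 − 3/5 = 2.4 dB.
B: GR = 26 − 26/5 = 20.8 dB.
B reduces 18.4 dB more.

B, by 18.4 dB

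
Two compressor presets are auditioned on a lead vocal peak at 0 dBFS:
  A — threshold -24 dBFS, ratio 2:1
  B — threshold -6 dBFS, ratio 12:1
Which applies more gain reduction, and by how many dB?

A: GR = 24 − 24/2 = 12 dB.
B: GR = 6 − 6/12 = 5.5 dB.
A reduces 6.5 dB more.

A, by 6.5 dB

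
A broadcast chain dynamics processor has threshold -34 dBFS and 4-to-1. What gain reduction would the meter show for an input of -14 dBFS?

Overshoot = -14 − (-34) = 20 dB.
At 4:1, output sits 20/4 = 5 dB above threshold.
So the signal is attenuated by 20 − 5 = 15 dB.

15 dB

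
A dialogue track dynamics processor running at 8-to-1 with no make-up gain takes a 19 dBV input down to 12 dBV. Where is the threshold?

11 dBV

Let T be the threshold. Output overshoot = (input overshoot)/R, so 12 − T = (19 − T)/8.
8·(12 − T) = 19 − T → 7·T = 96 − 19 = 77.
T = 77/7 = 11 dBV.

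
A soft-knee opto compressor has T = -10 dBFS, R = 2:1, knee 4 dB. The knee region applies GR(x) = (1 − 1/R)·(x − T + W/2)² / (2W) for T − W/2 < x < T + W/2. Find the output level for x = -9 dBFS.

x − T + W/2 = -9 − (-10) + 2 = 3.
GR = (1 − 1/2) × 3² / 8 = 0.5 × 9 / 8 = 0.5625 dB.
Output = -9 − 0.5625 = -9.5625 dBFS.

-9.5625 dBFS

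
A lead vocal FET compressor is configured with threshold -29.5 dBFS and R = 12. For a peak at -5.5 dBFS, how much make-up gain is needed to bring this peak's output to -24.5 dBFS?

Without make-up, output = threshold + overshoot/12 = -29.5 + 2 = -27.5 dBFS.
Gap to target: 3 dB.

3 dB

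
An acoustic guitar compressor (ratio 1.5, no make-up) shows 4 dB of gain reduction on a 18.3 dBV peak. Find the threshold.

Gain reduction = 18.3 − 14.3 = 4 dB; output overshoot = GR / (R − 1) = 4 / 0.5 = 8 dB.
Threshold = output − output overshoot = 14.3 − 8 = 6.3 dBV.

6.3 dBV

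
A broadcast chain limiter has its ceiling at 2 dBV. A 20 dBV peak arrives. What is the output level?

A brickwall limiter is an ∞:1 compressor: any input above the ceiling is clamped to 2 dBV.

2 dBV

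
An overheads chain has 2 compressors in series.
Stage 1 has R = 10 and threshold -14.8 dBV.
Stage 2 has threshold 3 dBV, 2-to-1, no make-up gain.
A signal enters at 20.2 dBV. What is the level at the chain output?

-11.3 dBV

Stage 1: 20.2 dBV is 35 dB over -14.8 dBV; at 10:1 that becomes 3.5 dB over, giving -11.3 dBV.
Stage 2: below threshold (-11.3 ≤ 3); passes unchanged; output -11.3 dBV.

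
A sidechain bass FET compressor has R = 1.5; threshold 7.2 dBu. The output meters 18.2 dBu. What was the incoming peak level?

That's 11 dB above the 7.2 dBu threshold.
Before 1.5:1 compression the overshoot was 11 × 1.5 = 16.5 dB, so input = 7.2 + 16.5 = 23.7 dBu.

23.7 dBu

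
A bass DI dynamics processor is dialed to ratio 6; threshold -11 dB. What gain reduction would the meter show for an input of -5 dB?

Overshoot = -5 − (-11) = 6 dB.
A 6:1 ratio leaves 1 dB of that excess.
GR = overshoot in − overshoot out = 6 − 1 = 5 dB.

5 dB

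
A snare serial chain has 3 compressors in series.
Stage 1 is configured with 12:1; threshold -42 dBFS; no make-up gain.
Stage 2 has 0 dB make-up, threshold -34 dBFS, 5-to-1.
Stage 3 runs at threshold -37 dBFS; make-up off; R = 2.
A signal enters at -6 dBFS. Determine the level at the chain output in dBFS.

-39 dBFS

Stage 1: 36 dB above -42 dBFS, reduced 12:1 to 3 dB above → -39 dBFS.
Stage 2: -39 dBFS ≤ -34 dBFS, so stage 2 doesn't engage; output -39 dBFS.
Stage 3: -39 dBFS ≤ -37 dBFS, so stage 3 doesn't engage; output -39 dBFS.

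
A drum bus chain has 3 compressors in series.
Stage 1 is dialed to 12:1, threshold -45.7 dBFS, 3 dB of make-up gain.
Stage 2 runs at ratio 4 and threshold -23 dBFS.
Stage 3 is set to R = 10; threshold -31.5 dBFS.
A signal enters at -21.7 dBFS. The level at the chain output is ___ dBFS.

-40.7 dBFS

Stage 1: -21.7 dBFS is 24 dB over -45.7 dBFS; at 12:1 that becomes 2 dB over, giving -43.7 dBFS; +3 dB make-up → -40.7 dBFS.
Stage 2: -40.7 dBFS ≤ -23 dBFS, so stage 2 doesn't engage; output -40.7 dBFS.
Stage 3: -40.7 dBFS ≤ -31.5 dBFS, so stage 3 doesn't engage; output -40.7 dBFS.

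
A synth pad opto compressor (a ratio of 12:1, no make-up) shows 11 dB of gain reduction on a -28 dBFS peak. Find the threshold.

Input is 12 dB above T (since output overshoot × R = input overshoot: (-39 − T)·12 = -28 − T gives T = -40 dBFS).
Check: -40 + (-28 − (-40))/12 = -40 + 1 = -39 dBFS. ✓

-40 dBFS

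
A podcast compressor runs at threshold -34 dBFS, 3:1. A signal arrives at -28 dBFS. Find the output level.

-32 dBFS

Overshoot: -28 − (-34) = 6 dB.
The 6 dB excess becomes 2 dB after 3:1 reduction.
Output = -34 + 2 = -32 dBFS.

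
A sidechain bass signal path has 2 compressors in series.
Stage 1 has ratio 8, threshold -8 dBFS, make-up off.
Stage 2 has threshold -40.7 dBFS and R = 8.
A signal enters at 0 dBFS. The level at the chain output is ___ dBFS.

-36.4875 dBFS

Stage 1: overshoot 8 dB → 8/8 = 1 dB → -7 dBFS.
Stage 2: overshoot 33.7 dB → 33.7/8 = 4.2125 dB → -36.4875 dBFS.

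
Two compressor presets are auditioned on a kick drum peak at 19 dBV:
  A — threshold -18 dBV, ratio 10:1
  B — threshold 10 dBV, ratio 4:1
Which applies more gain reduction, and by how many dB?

A: overshoot 37 dB → output overshoot 3.7 dB → GR 33.3 dB.
B: overshoot 9 dB → output overshoot 2.25 dB → GR 6.75 dB.
A applies 26.55 dB more gain reduction.

A, by 26.55 dB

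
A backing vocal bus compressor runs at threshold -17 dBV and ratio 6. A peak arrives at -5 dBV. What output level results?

-15 dBV

The input is 12 dB above the -17 dBV threshold.
The 12 dB excess becomes 2 dB after 6:1 reduction.
Output = -17 + 2 = -15 dBV.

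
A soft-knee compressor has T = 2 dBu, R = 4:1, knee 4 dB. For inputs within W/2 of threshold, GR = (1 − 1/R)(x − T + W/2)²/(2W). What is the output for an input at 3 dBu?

x − T + W/2 = 3 − 2 + 2 = 3.
GR = (1 − 1/4) × 3² / 8 = 0.75 × 9 / 8 = 0.84375 dB.
Output = 3 − 0.84375 = 2.15625 dBu.

2.15625 dBu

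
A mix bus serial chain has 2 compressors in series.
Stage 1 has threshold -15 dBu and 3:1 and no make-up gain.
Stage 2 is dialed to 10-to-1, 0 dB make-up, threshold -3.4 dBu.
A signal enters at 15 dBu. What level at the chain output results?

Stage 1: overshoot 30 dB → 30/3 = 10 dB → -5 dBu.
Stage 2: -5 dBu ≤ -3.4 dBu, so stage 2 doesn't engage; output -5 dBu.

-5 dBu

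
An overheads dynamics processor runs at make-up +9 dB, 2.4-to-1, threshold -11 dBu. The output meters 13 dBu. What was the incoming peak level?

25 dBu

Stripping the +9 dB make-up gives 4 dBu at the gain stage.
That's 15 dB above the -11 dBu threshold.
Input overshoot = R × output overshoot = 36 dB → input = -11 + 36 = 25 dBu.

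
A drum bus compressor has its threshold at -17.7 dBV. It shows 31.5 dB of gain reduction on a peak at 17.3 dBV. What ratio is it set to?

Input overshoot = 17.3 − (-17.7) = 35 dB.
Output overshoot = 35 − 31.5 = 3.5 dB.
Ratio = input overshoot / output overshoot = 35 / 3.5 = 10.

10:1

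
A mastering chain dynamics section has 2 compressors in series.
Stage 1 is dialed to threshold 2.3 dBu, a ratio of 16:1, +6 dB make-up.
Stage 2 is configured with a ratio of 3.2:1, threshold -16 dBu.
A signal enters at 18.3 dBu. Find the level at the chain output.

Stage 1: overshoot 16 dB → 16/16 = 1 dB → 3.3 dBu; +6 dB make-up → 9.3 dBu.
Stage 2: 9.3 dBu is 25.3 dB over -16 dBu; at 3.2:1 that becomes 7.90625 dB over, giving -8.09375 dBu.

-8.09375 dBu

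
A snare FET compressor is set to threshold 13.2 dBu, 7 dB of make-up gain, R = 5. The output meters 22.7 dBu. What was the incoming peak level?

Remove make-up: 22.7 − 7 = 15.7 dBu.
Post-compression overshoot = 15.7 − 13.2 = 2.5 dB.
Input overshoot = R × output overshoot = 12.5 dB → input = 13.2 + 12.5 = 25.7 dBu.

25.7 dBu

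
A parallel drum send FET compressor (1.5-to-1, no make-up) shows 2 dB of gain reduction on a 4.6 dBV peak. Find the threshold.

Input is 6 dB above T (since output overshoot × R = input overshoot: (2.6 − T)·1.5 = 4.6 − T gives T = -1.4 dBV).
Check: -1.4 + (4.6 − (-1.4))/1.5 = -1.4 + 4 = 2.6 dBV. ✓

-1.4 dBV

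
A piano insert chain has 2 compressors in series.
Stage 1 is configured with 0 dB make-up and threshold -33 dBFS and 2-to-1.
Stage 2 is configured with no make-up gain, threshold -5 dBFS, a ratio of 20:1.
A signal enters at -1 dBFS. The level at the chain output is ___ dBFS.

-17 dBFS

Stage 1: overshoot 32 dB → 32/2 = 16 dB → -17 dBFS.
Stage 2: -17 dBFS is at or below the -5 dBFS threshold — no compression; output -17 dBFS.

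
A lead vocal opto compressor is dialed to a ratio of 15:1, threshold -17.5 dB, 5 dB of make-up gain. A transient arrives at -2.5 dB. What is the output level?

-11.5 dB

-2.5 dB sits 15 dB over threshold.
15:1 compression reduces that to 15/15 = 1 dB over.
That puts the output at -16.5 dB; make-up adds 5 dB, giving -11.5 dB.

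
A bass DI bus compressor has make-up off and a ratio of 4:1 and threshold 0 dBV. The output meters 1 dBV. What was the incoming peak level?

4 dBV

That's 1 dB above the 0 dBV threshold.
Undo the ratio: input overshoot = 1 × 4 = 4 dB, giving input = 4 dBV.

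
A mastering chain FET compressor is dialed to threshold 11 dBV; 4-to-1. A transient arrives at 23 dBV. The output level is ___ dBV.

14 dBV

Overshoot: 23 − 11 = 12 dB.
4:1 compression reduces that to 12/4 = 3 dB over.
So the level is 11 + 3 = 14 dBV.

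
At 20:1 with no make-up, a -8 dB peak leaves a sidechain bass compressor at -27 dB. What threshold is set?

Let T be the threshold. Output overshoot = (input overshoot)/R, so -27 − T = (-8 − T)/20.
20·(-27 − T) = -8 − T → 19·T = -540 − (-8) = -532.
T = -532/19 = -28 dB.

-28 dB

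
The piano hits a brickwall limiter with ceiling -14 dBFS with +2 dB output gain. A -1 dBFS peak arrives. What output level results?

At ∞:1, everything above -14 dBFS is held at the ceiling.
Output gain then adds 2 dB: -14 + 2 = -12 dBFS.

-12 dBFS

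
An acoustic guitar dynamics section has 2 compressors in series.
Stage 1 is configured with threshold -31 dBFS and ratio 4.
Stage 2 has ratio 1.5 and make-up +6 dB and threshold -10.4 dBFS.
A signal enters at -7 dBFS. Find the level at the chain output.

Stage 1: 24 dB above -31 dBFS, reduced 4:1 to 6 dB above → -25 dBFS.
Stage 2: below threshold (-25 ≤ -10.4); passes unchanged; make-up brings it to -19 dBFS.

-19 dBFS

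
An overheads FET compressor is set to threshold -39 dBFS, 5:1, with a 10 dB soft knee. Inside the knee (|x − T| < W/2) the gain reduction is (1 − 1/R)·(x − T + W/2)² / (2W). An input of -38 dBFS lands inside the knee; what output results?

-39.44 dBFS

x − T + W/2 = -38 − (-39) + 5 = 6.
GR = (1 − 1/5) × 6² / 20 = 0.8 × 36 / 20 = 1.44 dB.
Output = -38 − 1.44 = -39.44 dBFS.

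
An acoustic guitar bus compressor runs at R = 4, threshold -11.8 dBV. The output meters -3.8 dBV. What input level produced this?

That's 8 dB above the -11.8 dBV threshold.
Undo the ratio: input overshoot = 8 × 4 = 32 dB, giving input = 20.2 dBV.

20.2 dBV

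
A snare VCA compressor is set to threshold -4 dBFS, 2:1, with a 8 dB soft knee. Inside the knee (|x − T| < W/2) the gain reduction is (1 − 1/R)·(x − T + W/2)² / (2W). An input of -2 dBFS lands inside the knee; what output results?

-3.125 dBFS

x − T + W/2 = -2 − (-4) + 4 = 6.
GR = (1 − 1/2) × 6² / 16 = 0.5 × 36 / 16 = 1.125 dB.
Output = -2 − 1.125 = -3.125 dBFS.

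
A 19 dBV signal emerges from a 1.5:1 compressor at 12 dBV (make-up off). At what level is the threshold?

-2 dBV

Let T be the threshold. Output overshoot = (input overshoot)/R, so 12 − T = (19 − T)/1.5.
1.5·(12 − T) = 19 − T → 0.5·T = 18 − 19 = -1.
T = -1/0.5 = -2 dBV.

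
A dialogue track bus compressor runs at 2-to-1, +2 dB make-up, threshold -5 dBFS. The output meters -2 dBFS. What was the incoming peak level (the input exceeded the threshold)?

-3 dBFS

Remove make-up: -2 − 2 = -4 dBFS.
That's 1 dB above the -5 dBFS threshold.
Before 2:1 compression the overshoot was 1 × 2 = 2 dB, so input = -5 + 2 = -3 dBFS.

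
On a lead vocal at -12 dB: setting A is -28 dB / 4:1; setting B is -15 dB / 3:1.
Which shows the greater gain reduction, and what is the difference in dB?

A: overshoot 16 dB → output overshoot 4 dB → GR 12 dB.
B: overshoot 3 dB → output overshoot 1 dB → GR 2 dB.
A applies 10 dB more gain reduction.

A, by 10 dB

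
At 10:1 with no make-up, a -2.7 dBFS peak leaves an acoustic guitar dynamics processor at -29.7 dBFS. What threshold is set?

Gain reduction = -2.7 − (-29.7) = 27 dB; output overshoot = GR / (R − 1) = 27 / 9 = 3 dB.
Threshold = output − output overshoot = -29.7 − 3 = -32.7 dBFS.

-32.7 dBFS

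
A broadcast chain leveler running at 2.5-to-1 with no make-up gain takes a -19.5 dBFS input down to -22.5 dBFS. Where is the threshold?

-24.5 dBFS

Gain reduction = -19.5 − (-22.5) = 3 dB; output overshoot = GR / (R − 1) = 3 / 1.5 = 2 dB.
Threshold = output − output overshoot = -22.5 − 2 = -24.5 dBFS.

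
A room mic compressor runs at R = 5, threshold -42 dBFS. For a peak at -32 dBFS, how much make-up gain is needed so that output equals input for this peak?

The peak compresses to -42 + 10/5 = -40 dBFS.
To reach -32 dBFS requires -32 − (-40) = 8 dB of make-up.

8 dB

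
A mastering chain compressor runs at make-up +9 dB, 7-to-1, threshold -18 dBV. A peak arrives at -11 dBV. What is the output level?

-8 dBV

The input is 7 dB above the -18 dBV threshold.
At 7:1 the overshoot is divided by 7, leaving 1 dB above threshold.
Output = -18 + 1 = -17 dBV; make-up adds 9 dB, giving -8 dBV.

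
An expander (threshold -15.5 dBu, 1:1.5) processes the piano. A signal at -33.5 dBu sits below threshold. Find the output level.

-42.5 dBu

The input is 18 dB below the -15.5 dBu threshold.
A 1:1.5 expander multiplies undershoot by 1.5: 18 × 1.5 = 27 dB below threshold.
Output = -15.5 − 27 = -42.5 dBu.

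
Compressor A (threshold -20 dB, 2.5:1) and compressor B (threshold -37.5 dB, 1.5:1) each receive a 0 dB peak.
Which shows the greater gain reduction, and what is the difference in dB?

A: overshoot 20 dB → output overshoot 8 dB → GR 12 dB.
B: overshoot 37.5 dB → output overshoot 25 dB → GR 12.5 dB.
B applies 0.5 dB more gain reduction.

B, by 0.5 dB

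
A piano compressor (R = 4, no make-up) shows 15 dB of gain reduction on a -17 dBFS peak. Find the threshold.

Let T be the threshold. Output overshoot = (input overshoot)/R, so -32 − T = (-17 − T)/4.
4·(-32 − T) = -17 − T → 3·T = -128 − (-17) = -111.
T = -111/3 = -37 dBFS.

-37 dBFS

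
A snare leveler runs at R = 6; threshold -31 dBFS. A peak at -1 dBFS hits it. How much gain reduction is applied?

The signal is 30 dB above threshold.
At 6:1, output sits 30/6 = 5 dB above threshold.
Gain reduction = 30 − 5 = 25 dB.

25 dB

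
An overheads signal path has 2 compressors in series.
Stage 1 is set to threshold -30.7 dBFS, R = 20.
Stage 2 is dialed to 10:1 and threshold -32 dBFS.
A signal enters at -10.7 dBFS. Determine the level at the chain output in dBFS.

Stage 1: overshoot 20 dB → 20/20 = 1 dB → -29.7 dBFS.
Stage 2: 2.3 dB above -32 dBFS, reduced 10:1 to 0.23 dB above → -31.77 dBFS.

-31.77 dBFS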